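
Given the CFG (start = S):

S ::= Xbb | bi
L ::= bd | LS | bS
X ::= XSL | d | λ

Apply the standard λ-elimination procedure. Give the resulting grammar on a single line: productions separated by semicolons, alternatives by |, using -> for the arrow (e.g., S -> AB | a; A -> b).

S -> bb | bi | Xbb; L -> LS | bS | bd; X -> d | SL | XSL

Nullable set: {X}.
S -> Xbb: X nullable, giving Xbb | bb.
Drop X -> λ.
X -> XSL: X nullable, giving SL | XSL.
Unchanged (no nullable symbols): S -> bi; L -> LS; L -> bS; L -> bd; X -> d.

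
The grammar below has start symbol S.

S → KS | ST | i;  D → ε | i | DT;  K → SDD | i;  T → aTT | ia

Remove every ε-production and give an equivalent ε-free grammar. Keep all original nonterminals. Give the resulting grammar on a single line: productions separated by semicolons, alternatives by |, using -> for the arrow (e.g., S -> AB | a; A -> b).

S -> i | KS | ST; D -> T | i | DT; K -> S | i | SD | SDD; T -> ia | aTT

Nullable set: {D}.
Drop D -> ε.
D -> DT: D nullable, giving DT | T.
K -> SDD: D, D nullable, giving S | SD | SDD.
Unchanged (no nullable symbols): S -> KS; S -> ST; S -> i; D -> i; K -> i; T -> aTT; T -> ia.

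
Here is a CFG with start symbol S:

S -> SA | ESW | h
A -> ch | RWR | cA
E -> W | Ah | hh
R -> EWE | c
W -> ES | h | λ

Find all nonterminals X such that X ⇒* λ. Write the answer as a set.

{A, E, R, W}

Directly nullable (have an ε-rule): {W}.
E is nullable via E -> W (every symbol on the right is already known nullable).
R is nullable via R -> EWE (every symbol on the right is already known nullable).
A is nullable via A -> RWR (every symbol on the right is already known nullable).
Not nullable: S — each has a terminal in every rule's right-hand side or depends on a non-nullable symbol.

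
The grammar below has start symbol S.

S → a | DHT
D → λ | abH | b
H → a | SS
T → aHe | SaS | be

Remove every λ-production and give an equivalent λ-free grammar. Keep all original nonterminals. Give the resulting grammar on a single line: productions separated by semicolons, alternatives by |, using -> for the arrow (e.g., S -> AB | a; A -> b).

Nullable set: {D}.
S -> DHT: D nullable, giving DHT | HT.
Drop D -> λ.
Unchanged (no nullable symbols): S -> a; D -> abH; D -> b; H -> SS; H -> a; T -> SaS; T -> aHe; T -> be.

S -> a | HT | DHT; D -> b | abH; H -> a | SS; T -> be | SaS | aHe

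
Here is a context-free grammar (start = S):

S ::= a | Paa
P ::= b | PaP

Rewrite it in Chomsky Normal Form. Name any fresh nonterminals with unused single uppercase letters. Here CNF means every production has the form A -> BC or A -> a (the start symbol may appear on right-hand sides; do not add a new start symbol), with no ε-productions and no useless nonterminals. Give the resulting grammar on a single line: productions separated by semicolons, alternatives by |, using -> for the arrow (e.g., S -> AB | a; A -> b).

S -> a | PC; A -> a; B -> AP; C -> AA; P -> b | PB

No ε-productions.
No unit productions to eliminate.
TERM: introduce A -> a and substitute in every rule of length ≥2.
BIN: P -> PAP becomes P -> PB, B -> AP; S -> PAA becomes S -> PC, C -> AA.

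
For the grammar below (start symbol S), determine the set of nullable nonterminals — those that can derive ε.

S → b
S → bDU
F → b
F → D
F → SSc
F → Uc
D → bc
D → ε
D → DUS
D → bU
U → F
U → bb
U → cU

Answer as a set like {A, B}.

Directly nullable (have an ε-rule): {D}.
F is nullable via F -> D (every symbol on the right is already known nullable).
U is nullable via U -> F (every symbol on the right is already known nullable).
Not nullable: S — each has a terminal in every rule's right-hand side or depends on a non-nullable symbol.

{D, F, U}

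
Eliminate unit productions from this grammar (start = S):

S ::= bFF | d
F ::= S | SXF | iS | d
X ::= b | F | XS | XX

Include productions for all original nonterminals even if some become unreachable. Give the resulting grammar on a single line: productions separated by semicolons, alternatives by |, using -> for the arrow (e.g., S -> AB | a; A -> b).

S -> d | bFF; F -> d | iS | SXF | bFF; X -> b | d | XS | XX | iS | SXF | bFF

Unit productions: F->S, X->F.
Unit pairs (A ⇒* B via units): (F,S), (X,F), (X,S).
S: inherits non-unit rules of {S} → bFF | d.
F: inherits non-unit rules of {F, S} → SXF | bFF | d | iS.
X: inherits non-unit rules of {F, S, X} → SXF | XS | XX | b | bFF | d | iS.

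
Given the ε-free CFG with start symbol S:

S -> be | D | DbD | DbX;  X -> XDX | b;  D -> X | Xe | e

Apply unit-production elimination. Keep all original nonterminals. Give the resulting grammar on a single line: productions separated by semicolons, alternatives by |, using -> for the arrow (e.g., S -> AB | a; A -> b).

S -> b | e | Xe | be | DbD | DbX | XDX; D -> b | e | Xe | XDX; X -> b | XDX

Unit productions: D->X, S->D.
Unit pairs (A ⇒* B via units): (D,X), (S,D), (S,X).
S: inherits non-unit rules of {D, S, X} → DbD | DbX | XDX | Xe | b | be | e.
D: inherits non-unit rules of {D, X} → XDX | Xe | b | e.
X: inherits non-unit rules of {X} → XDX | b.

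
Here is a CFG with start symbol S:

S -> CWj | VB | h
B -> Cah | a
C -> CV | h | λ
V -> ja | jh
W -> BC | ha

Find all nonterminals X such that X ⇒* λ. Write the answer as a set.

Directly nullable (have an ε-rule): {C}.
Not nullable: B, S, V, W — each has a terminal in every rule's right-hand side or depends on a non-nullable symbol.

{C}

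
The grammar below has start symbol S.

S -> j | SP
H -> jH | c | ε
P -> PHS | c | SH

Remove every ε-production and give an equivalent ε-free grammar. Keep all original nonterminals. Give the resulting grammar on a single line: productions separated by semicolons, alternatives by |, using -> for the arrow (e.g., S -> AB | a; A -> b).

S -> j | SP; H -> c | j | jH; P -> S | c | PS | SH | PHS

Nullable set: {H}.
Drop H -> ε.
H -> jH: H nullable, giving j | jH.
P -> PHS: H nullable, giving PHS | PS.
P -> SH: H nullable, giving S | SH.
Unchanged (no nullable symbols): S -> SP; S -> j; H -> c; P -> c.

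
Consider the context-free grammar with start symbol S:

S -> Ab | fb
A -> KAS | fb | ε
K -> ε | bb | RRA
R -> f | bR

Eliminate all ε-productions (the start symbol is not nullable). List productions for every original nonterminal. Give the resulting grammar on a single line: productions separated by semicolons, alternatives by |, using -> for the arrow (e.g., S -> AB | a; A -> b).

Nullable set: {A, K}.
S -> Ab: A nullable, giving Ab | b.
Drop A -> ε.
A -> KAS: K, A nullable, giving AS | KAS | KS | S.
Drop K -> ε.
K -> RRA: A nullable, giving RR | RRA.
Unchanged (no nullable symbols): S -> fb; A -> fb; K -> bb; R -> bR; R -> f.

S -> b | Ab | fb; A -> S | AS | KS | fb | KAS; K -> RR | bb | RRA; R -> f | bR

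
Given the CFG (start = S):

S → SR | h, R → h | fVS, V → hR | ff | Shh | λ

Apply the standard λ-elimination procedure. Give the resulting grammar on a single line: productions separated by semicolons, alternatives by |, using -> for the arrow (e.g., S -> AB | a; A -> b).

S -> h | SR; R -> h | fS | fVS; V -> ff | hR | Shh

Nullable set: {V}.
R -> fVS: V nullable, giving fS | fVS.
Drop V -> λ.
Unchanged (no nullable symbols): S -> SR; S -> h; R -> h; V -> Shh; V -> ff; V -> hR.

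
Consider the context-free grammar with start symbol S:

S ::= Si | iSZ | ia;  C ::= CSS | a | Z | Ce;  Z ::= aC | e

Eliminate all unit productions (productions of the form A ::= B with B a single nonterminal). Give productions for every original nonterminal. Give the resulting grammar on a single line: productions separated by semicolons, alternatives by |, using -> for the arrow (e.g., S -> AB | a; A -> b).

S -> Si | ia | iSZ; C -> a | e | Ce | aC | CSS; Z -> e | aC

Unit productions: C->Z.
Unit pairs (A ⇒* B via units): (C,Z).
S: inherits non-unit rules of {S} → Si | iSZ | ia.
C: inherits non-unit rules of {C, Z} → CSS | Ce | a | aC | e.
Z: inherits non-unit rules of {Z} → aC | e.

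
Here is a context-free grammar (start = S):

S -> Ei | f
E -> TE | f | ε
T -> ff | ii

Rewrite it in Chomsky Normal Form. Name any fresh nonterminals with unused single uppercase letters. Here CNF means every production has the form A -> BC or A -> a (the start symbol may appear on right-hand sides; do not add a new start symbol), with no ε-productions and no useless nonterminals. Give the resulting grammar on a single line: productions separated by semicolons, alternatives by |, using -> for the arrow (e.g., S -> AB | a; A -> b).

Nullable: {E}; after ε-elimination: S -> f | i | Ei; E -> T | f | TE; T -> ff | ii.
After unit-elimination: S -> f | i | Ei; E -> f | TE | ff | ii; T -> ff | ii.
TERM: introduce A -> f, B -> i and substitute in every rule of length ≥2.

S -> f | i | EB; A -> f; B -> i; E -> f | AA | BB | TE; T -> AA | BB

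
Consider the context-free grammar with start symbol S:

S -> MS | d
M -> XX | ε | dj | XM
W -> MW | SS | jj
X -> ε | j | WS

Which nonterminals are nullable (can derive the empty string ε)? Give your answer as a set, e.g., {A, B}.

{M, X}

Directly nullable (have an ε-rule): {M, X}.
Not nullable: S, W — each has a terminal in every rule's right-hand side or depends on a non-nullable symbol.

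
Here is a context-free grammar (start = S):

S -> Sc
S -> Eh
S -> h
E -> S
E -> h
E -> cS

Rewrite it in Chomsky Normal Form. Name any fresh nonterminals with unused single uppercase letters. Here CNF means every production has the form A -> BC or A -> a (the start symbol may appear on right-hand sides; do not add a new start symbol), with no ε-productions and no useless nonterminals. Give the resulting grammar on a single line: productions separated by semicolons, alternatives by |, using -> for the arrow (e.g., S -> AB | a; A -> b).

S -> h | EA | SB; A -> h; B -> c; E -> h | BS | EA | SB

No ε-productions.
After unit-elimination: S -> h | Eh | Sc; E -> h | Eh | Sc | cS.
TERM: introduce B -> c, A -> h and substitute in every rule of length ≥2.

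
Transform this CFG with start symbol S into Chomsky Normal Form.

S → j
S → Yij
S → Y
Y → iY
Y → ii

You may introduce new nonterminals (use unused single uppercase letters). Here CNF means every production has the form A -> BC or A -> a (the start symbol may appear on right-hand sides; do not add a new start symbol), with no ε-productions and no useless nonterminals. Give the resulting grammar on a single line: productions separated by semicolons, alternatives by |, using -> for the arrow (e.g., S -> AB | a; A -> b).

S -> j | AA | AY | YC; A -> i; B -> j; C -> AB; Y -> AA | AY

No ε-productions.
After unit-elimination: S -> j | iY | ii | Yij; Y -> iY | ii.
TERM: introduce A -> i, B -> j and substitute in every rule of length ≥2.
BIN: S -> YAB becomes S -> YC, C -> AB.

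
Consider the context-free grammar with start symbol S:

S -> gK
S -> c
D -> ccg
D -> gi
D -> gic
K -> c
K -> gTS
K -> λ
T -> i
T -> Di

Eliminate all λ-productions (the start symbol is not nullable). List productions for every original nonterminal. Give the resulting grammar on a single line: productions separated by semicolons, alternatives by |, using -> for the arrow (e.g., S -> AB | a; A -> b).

Nullable set: {K}.
S -> gK: K nullable, giving g | gK.
Drop K -> λ.
Unchanged (no nullable symbols): S -> c; D -> ccg; D -> gi; D -> gic; K -> c; K -> gTS; T -> Di; T -> i.

S -> c | g | gK; D -> gi | ccg | gic; K -> c | gTS; T -> i | Di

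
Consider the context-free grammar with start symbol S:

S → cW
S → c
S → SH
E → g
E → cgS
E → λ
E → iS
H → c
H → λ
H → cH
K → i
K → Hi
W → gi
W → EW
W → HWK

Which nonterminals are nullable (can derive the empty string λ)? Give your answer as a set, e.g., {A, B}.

{E, H}

Directly nullable (have an ε-rule): {E, H}.
Not nullable: K, S, W — each has a terminal in every rule's right-hand side or depends on a non-nullable symbol.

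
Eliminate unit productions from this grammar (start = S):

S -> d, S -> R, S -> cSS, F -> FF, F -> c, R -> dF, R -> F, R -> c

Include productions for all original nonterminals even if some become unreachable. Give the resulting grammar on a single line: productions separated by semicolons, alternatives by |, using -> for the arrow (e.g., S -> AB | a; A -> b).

S -> c | d | FF | dF | cSS; F -> c | FF; R -> c | FF | dF

Unit productions: R->F, S->R.
Unit pairs (A ⇒* B via units): (R,F), (S,F), (S,R).
S: inherits non-unit rules of {F, R, S} → FF | c | cSS | d | dF.
F: inherits non-unit rules of {F} → FF | c.
R: inherits non-unit rules of {F, R} → FF | c | dF.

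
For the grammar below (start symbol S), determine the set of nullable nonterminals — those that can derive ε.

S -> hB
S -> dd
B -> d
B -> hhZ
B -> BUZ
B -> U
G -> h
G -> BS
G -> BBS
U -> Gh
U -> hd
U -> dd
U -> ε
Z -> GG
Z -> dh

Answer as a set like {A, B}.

{B, U}

Directly nullable (have an ε-rule): {U}.
B is nullable via B -> U (every symbol on the right is already known nullable).
Not nullable: G, S, Z — each has a terminal in every rule's right-hand side or depends on a non-nullable symbol.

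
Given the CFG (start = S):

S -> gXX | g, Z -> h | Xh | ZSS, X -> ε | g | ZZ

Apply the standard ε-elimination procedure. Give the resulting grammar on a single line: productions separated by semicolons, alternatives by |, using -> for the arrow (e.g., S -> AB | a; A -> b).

S -> g | gX | gXX; X -> g | ZZ; Z -> h | Xh | ZSS

Nullable set: {X}.
S -> gXX: X, X nullable, giving g | gX | gXX.
Drop X -> ε.
Z -> Xh: X nullable, giving Xh | h.
Unchanged (no nullable symbols): S -> g; X -> ZZ; X -> g; Z -> ZSS; Z -> h.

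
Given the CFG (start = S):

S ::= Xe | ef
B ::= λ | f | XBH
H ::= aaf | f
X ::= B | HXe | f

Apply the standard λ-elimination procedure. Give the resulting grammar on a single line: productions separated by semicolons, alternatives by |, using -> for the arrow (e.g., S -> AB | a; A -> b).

Nullable set: {B, X}.
S -> Xe: X nullable, giving Xe | e.
Drop B -> λ.
B -> XBH: X, B nullable, giving BH | H | XBH | XH.
X -> B: B nullable, giving B.
X -> HXe: X nullable, giving HXe | He.
Unchanged (no nullable symbols): S -> ef; B -> f; H -> aaf; H -> f; X -> f.

S -> e | Xe | ef; B -> H | f | BH | XH | XBH; H -> f | aaf; X -> B | f | He | HXe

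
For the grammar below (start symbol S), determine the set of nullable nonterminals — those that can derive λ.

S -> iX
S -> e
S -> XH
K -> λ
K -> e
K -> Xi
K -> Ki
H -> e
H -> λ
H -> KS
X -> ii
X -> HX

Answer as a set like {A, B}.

{H, K}

Directly nullable (have an ε-rule): {H, K}.
Not nullable: S, X — each has a terminal in every rule's right-hand side or depends on a non-nullable symbol.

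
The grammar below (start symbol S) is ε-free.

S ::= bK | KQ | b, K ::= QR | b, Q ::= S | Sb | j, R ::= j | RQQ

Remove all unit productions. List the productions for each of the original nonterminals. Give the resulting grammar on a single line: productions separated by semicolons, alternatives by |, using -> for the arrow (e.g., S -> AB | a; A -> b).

Unit productions: Q->S.
Unit pairs (A ⇒* B via units): (Q,S).
S: inherits non-unit rules of {S} → KQ | b | bK.
K: inherits non-unit rules of {K} → QR | b.
Q: inherits non-unit rules of {Q, S} → KQ | Sb | b | bK | j.
R: inherits non-unit rules of {R} → RQQ | j.

S -> b | KQ | bK; K -> b | QR; Q -> b | j | KQ | Sb | bK; R -> j | RQQ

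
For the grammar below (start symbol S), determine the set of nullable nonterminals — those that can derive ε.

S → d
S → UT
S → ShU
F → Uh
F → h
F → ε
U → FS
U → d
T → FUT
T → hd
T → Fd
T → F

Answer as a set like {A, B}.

{F, T}

Directly nullable (have an ε-rule): {F}.
T is nullable via T -> F (every symbol on the right is already known nullable).
Not nullable: S, U — each has a terminal in every rule's right-hand side or depends on a non-nullable symbol.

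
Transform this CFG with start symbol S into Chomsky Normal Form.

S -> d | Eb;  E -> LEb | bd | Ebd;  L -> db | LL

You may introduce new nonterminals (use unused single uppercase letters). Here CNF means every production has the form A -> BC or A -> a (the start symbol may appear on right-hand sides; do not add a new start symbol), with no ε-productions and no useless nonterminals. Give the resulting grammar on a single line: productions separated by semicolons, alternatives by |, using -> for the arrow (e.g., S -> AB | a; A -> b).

S -> d | EA; A -> b; B -> d; C -> AB; D -> EA; E -> AB | EC | LD; L -> BA | LL

No ε-productions.
No unit productions to eliminate.
TERM: introduce A -> b, B -> d and substitute in every rule of length ≥2.
BIN: E -> EAB becomes E -> EC, C -> AB; E -> LEA becomes E -> LD, D -> EA.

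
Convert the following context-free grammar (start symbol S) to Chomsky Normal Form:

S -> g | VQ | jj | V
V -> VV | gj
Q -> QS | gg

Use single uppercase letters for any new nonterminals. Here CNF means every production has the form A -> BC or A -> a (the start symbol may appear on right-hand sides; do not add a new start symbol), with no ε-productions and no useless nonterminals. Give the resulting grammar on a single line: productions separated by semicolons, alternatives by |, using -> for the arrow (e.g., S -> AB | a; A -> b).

No ε-productions.
After unit-elimination: S -> g | VQ | VV | gj | jj; Q -> QS | gg; V -> VV | gj.
TERM: introduce A -> g, B -> j and substitute in every rule of length ≥2.

S -> g | AB | BB | VQ | VV; A -> g; B -> j; Q -> AA | QS; V -> AB | VV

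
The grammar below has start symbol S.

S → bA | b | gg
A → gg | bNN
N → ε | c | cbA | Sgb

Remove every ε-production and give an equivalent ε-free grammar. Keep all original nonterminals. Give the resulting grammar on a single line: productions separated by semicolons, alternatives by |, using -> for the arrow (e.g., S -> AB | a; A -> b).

S -> b | bA | gg; A -> b | bN | gg | bNN; N -> c | Sgb | cbA

Nullable set: {N}.
A -> bNN: N, N nullable, giving b | bN | bNN.
Drop N -> ε.
Unchanged (no nullable symbols): S -> b; S -> bA; S -> gg; A -> gg; N -> Sgb; N -> c; N -> cbA.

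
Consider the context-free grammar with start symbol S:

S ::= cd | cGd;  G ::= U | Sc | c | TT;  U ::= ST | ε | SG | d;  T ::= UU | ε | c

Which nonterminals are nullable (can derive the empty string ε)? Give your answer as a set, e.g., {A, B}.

{G, T, U}

Directly nullable (have an ε-rule): {T, U}.
G is nullable via G -> U (every symbol on the right is already known nullable).
Not nullable: S — each has a terminal in every rule's right-hand side or depends on a non-nullable symbol.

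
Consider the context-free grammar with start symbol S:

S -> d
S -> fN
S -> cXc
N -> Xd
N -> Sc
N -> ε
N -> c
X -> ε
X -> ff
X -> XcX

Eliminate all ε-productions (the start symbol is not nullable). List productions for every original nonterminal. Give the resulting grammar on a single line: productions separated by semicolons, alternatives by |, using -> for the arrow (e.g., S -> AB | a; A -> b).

S -> d | f | cc | fN | cXc; N -> c | d | Sc | Xd; X -> c | Xc | cX | ff | XcX

Nullable set: {N, X}.
S -> cXc: X nullable, giving cXc | cc.
S -> fN: N nullable, giving f | fN.
Drop N -> ε.
N -> Xd: X nullable, giving Xd | d.
Drop X -> ε.
X -> XcX: X, X nullable, giving Xc | XcX | c | cX.
Unchanged (no nullable symbols): S -> d; N -> Sc; N -> c; X -> ff.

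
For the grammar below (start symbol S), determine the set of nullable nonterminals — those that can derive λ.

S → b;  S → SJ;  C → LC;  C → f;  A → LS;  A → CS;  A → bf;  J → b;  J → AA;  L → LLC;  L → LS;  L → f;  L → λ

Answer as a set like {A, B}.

{L}

Directly nullable (have an ε-rule): {L}.
Not nullable: A, C, J, S — each has a terminal in every rule's right-hand side or depends on a non-nullable symbol.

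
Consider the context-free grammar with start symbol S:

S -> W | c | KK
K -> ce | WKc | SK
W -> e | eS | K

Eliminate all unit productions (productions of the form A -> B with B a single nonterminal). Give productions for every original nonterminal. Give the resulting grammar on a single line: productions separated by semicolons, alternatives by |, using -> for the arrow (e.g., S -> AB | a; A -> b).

Unit productions: S->W, W->K.
Unit pairs (A ⇒* B via units): (S,K), (S,W), (W,K).
S: inherits non-unit rules of {K, S, W} → KK | SK | WKc | c | ce | e | eS.
K: inherits non-unit rules of {K} → SK | WKc | ce.
W: inherits non-unit rules of {K, W} → SK | WKc | ce | e | eS.

S -> c | e | KK | SK | ce | eS | WKc; K -> SK | ce | WKc; W -> e | SK | ce | eS | WKc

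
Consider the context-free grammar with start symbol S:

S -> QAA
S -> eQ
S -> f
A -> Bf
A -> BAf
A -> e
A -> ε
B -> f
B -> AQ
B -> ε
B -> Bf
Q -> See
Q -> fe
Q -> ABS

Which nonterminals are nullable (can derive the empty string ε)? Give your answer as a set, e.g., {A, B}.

Directly nullable (have an ε-rule): {A, B}.
Not nullable: Q, S — each has a terminal in every rule's right-hand side or depends on a non-nullable symbol.

{A, B}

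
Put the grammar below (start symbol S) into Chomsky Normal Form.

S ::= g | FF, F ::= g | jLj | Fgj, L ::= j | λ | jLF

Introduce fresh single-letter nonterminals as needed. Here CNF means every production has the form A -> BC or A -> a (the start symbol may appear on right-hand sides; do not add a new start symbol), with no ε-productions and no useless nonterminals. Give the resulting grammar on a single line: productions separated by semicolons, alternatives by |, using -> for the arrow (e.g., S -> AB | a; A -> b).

S -> g | FF; A -> g; B -> j; C -> LB; D -> AB; E -> LF; F -> g | BB | BC | FD; L -> j | BE | BF

Nullable: {L}; after ε-elimination: S -> g | FF; F -> g | jj | Fgj | jLj; L -> j | jF | jLF.
No unit productions to eliminate.
TERM: introduce A -> g, B -> j and substitute in every rule of length ≥2.
BIN: F -> BLB becomes F -> BC, C -> LB; F -> FAB becomes F -> FD, D -> AB; L -> BLF becomes L -> BE, E -> LF.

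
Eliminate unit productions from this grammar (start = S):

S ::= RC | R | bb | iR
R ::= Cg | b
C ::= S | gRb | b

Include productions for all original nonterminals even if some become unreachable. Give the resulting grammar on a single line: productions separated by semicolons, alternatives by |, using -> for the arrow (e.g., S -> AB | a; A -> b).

S -> b | Cg | RC | bb | iR; C -> b | Cg | RC | bb | iR | gRb; R -> b | Cg

Unit productions: C->S, S->R.
Unit pairs (A ⇒* B via units): (C,R), (C,S), (S,R).
S: inherits non-unit rules of {R, S} → Cg | RC | b | bb | iR.
C: inherits non-unit rules of {C, R, S} → Cg | RC | b | bb | gRb | iR.
R: inherits non-unit rules of {R} → Cg | b.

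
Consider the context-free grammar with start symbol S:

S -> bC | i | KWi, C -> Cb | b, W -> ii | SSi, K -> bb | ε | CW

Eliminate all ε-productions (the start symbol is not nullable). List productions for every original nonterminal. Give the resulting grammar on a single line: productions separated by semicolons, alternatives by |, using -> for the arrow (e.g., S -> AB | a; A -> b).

S -> i | Wi | bC | KWi; C -> b | Cb; K -> CW | bb; W -> ii | SSi

Nullable set: {K}.
S -> KWi: K nullable, giving KWi | Wi.
Drop K -> ε.
Unchanged (no nullable symbols): S -> bC; S -> i; C -> Cb; C -> b; K -> CW; K -> bb; W -> SSi; W -> ii.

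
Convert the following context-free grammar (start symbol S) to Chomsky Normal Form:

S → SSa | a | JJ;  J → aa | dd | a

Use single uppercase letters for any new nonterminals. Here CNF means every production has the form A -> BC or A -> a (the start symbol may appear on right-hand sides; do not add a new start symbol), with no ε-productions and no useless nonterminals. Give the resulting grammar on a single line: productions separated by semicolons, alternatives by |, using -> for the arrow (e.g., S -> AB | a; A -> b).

No ε-productions.
No unit productions to eliminate.
TERM: introduce A -> a, B -> d and substitute in every rule of length ≥2.
BIN: S -> SSA becomes S -> SC, C -> SA.

S -> a | JJ | SC; A -> a; B -> d; C -> SA; J -> a | AA | BB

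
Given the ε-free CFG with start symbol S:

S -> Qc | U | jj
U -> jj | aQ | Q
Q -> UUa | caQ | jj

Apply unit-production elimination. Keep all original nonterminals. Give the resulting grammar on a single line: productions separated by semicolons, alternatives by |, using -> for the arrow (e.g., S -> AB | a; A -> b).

Unit productions: S->U, U->Q.
Unit pairs (A ⇒* B via units): (S,Q), (S,U), (U,Q).
S: inherits non-unit rules of {Q, S, U} → Qc | UUa | aQ | caQ | jj.
Q: inherits non-unit rules of {Q} → UUa | caQ | jj.
U: inherits non-unit rules of {Q, U} → UUa | aQ | caQ | jj.

S -> Qc | aQ | jj | UUa | caQ; Q -> jj | UUa | caQ; U -> aQ | jj | UUa | caQ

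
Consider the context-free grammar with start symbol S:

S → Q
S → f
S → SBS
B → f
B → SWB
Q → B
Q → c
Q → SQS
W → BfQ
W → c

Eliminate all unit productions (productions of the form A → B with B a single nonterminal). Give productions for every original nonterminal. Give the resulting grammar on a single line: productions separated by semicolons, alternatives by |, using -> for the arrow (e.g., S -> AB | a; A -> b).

Unit productions: Q->B, S->Q.
Unit pairs (A ⇒* B via units): (Q,B), (S,B), (S,Q).
S: inherits non-unit rules of {B, Q, S} → SBS | SQS | SWB | c | f.
B: inherits non-unit rules of {B} → SWB | f.
Q: inherits non-unit rules of {B, Q} → SQS | SWB | c | f.
W: inherits non-unit rules of {W} → BfQ | c.

S -> c | f | SBS | SQS | SWB; B -> f | SWB; Q -> c | f | SQS | SWB; W -> c | BfQ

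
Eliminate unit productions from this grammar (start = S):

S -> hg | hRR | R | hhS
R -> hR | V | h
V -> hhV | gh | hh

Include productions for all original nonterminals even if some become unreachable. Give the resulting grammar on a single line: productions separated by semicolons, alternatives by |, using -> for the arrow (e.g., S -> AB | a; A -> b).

Unit productions: R->V, S->R.
Unit pairs (A ⇒* B via units): (R,V), (S,R), (S,V).
S: inherits non-unit rules of {R, S, V} → gh | h | hR | hRR | hg | hh | hhS | hhV.
R: inherits non-unit rules of {R, V} → gh | h | hR | hh | hhV.
V: inherits non-unit rules of {V} → gh | hh | hhV.

S -> h | gh | hR | hg | hh | hRR | hhS | hhV; R -> h | gh | hR | hh | hhV; V -> gh | hh | hhV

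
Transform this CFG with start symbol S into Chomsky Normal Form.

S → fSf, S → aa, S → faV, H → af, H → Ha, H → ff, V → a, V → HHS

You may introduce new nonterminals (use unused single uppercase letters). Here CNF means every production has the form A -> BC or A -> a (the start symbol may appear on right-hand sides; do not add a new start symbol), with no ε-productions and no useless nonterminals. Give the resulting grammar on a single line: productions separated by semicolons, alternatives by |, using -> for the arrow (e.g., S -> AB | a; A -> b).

No ε-productions.
No unit productions to eliminate.
TERM: introduce A -> a, B -> f and substitute in every rule of length ≥2.
BIN: S -> BAV becomes S -> BC, C -> AV; S -> BSB becomes S -> BD, D -> SB; V -> HHS becomes V -> HE, E -> HS.

S -> AA | BC | BD; A -> a; B -> f; C -> AV; D -> SB; E -> HS; H -> AB | BB | HA; V -> a | HE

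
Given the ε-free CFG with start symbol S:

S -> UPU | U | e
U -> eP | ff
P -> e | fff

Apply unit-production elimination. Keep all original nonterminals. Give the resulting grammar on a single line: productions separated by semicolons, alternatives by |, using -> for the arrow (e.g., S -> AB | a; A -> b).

S -> e | eP | ff | UPU; P -> e | fff; U -> eP | ff

Unit productions: S->U.
Unit pairs (A ⇒* B via units): (S,U).
S: inherits non-unit rules of {S, U} → UPU | e | eP | ff.
P: inherits non-unit rules of {P} → e | fff.
U: inherits non-unit rules of {U} → eP | ff.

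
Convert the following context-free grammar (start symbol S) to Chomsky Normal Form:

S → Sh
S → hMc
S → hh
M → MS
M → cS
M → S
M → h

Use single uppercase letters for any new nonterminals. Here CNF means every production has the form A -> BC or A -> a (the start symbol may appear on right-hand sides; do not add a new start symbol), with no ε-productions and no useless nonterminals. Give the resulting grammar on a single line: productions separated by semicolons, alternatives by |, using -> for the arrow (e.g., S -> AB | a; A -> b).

No ε-productions.
After unit-elimination: S -> Sh | hh | hMc; M -> h | MS | Sh | cS | hh | hMc.
TERM: introduce B -> c, A -> h and substitute in every rule of length ≥2.
BIN: M -> AMB becomes M -> AC, C -> MB; S -> AMB becomes S -> AD, D -> MB.

S -> AA | AD | SA; A -> h; B -> c; C -> MB; D -> MB; M -> h | AA | AC | BS | MS | SA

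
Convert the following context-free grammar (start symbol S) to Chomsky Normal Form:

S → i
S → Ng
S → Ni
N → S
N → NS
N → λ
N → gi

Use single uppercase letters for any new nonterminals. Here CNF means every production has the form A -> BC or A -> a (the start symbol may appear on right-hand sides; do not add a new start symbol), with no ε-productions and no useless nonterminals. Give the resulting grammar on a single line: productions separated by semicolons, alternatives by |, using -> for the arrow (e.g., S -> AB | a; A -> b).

S -> g | i | NA | NB; A -> g; B -> i; N -> g | i | AB | NA | NB | NS

Nullable: {N}; after ε-elimination: S -> g | i | Ng | Ni; N -> S | NS | gi.
After unit-elimination: S -> g | i | Ng | Ni; N -> g | i | NS | Ng | Ni | gi.
TERM: introduce A -> g, B -> i and substitute in every rule of length ≥2.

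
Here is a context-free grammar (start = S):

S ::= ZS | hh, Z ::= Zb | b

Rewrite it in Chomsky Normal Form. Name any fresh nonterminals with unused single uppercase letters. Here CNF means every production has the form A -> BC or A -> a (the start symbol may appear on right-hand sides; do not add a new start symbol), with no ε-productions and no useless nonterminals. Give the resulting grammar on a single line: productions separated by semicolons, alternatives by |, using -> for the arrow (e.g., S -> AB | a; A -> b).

No ε-productions.
No unit productions to eliminate.
TERM: introduce B -> b, A -> h and substitute in every rule of length ≥2.

S -> AA | ZS; A -> h; B -> b; Z -> b | ZB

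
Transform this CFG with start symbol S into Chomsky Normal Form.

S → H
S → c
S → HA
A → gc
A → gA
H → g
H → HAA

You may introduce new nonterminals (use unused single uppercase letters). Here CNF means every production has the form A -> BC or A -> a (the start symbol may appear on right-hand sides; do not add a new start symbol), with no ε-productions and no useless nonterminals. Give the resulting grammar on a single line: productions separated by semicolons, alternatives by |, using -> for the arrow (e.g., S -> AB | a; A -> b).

No ε-productions.
After unit-elimination: S -> c | g | HA | HAA; A -> gA | gc; H -> g | HAA.
TERM: introduce C -> c, B -> g and substitute in every rule of length ≥2.
BIN: H -> HAA becomes H -> HD, D -> AA; S -> HAA becomes S -> HE, E -> AA.

S -> c | g | HA | HE; A -> BA | BC; B -> g; C -> c; D -> AA; E -> AA; H -> g | HD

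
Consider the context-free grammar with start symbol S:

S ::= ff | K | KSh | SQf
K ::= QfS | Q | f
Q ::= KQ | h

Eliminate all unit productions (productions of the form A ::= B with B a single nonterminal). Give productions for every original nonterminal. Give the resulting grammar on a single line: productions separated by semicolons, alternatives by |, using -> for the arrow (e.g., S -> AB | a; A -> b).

Unit productions: K->Q, S->K.
Unit pairs (A ⇒* B via units): (K,Q), (S,K), (S,Q).
S: inherits non-unit rules of {K, Q, S} → KQ | KSh | QfS | SQf | f | ff | h.
K: inherits non-unit rules of {K, Q} → KQ | QfS | f | h.
Q: inherits non-unit rules of {Q} → KQ | h.

S -> f | h | KQ | ff | KSh | QfS | SQf; K -> f | h | KQ | QfS; Q -> h | KQ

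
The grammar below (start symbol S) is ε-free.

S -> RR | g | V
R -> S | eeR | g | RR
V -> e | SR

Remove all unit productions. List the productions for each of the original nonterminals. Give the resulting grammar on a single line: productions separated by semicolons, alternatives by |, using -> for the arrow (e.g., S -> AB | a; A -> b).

Unit productions: R->S, S->V.
Unit pairs (A ⇒* B via units): (R,S), (R,V), (S,V).
S: inherits non-unit rules of {S, V} → RR | SR | e | g.
R: inherits non-unit rules of {R, S, V} → RR | SR | e | eeR | g.
V: inherits non-unit rules of {V} → SR | e.

S -> e | g | RR | SR; R -> e | g | RR | SR | eeR; V -> e | SR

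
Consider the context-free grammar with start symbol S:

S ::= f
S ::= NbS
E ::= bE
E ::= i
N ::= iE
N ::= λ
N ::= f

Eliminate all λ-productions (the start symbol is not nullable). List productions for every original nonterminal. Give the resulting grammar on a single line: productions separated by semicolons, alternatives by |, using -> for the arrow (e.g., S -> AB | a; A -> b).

S -> f | bS | NbS; E -> i | bE; N -> f | iE

Nullable set: {N}.
S -> NbS: N nullable, giving NbS | bS.
Drop N -> λ.
Unchanged (no nullable symbols): S -> f; E -> bE; E -> i; N -> f; N -> iE.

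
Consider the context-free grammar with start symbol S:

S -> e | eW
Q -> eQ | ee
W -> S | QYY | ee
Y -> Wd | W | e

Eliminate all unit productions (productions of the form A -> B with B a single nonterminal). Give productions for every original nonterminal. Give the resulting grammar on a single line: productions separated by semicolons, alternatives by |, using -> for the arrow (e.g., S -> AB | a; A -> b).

S -> e | eW; Q -> eQ | ee; W -> e | eW | ee | QYY; Y -> e | Wd | eW | ee | QYY

Unit productions: W->S, Y->W.
Unit pairs (A ⇒* B via units): (W,S), (Y,S), (Y,W).
S: inherits non-unit rules of {S} → e | eW.
Q: inherits non-unit rules of {Q} → eQ | ee.
W: inherits non-unit rules of {S, W} → QYY | e | eW | ee.
Y: inherits non-unit rules of {S, W, Y} → QYY | Wd | e | eW | ee.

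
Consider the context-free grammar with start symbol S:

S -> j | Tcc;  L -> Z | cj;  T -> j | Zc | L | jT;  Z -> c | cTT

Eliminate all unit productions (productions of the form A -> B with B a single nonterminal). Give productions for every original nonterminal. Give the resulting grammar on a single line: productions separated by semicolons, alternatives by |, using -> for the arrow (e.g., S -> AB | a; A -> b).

Unit productions: L->Z, T->L.
Unit pairs (A ⇒* B via units): (L,Z), (T,L), (T,Z).
S: inherits non-unit rules of {S} → Tcc | j.
L: inherits non-unit rules of {L, Z} → c | cTT | cj.
T: inherits non-unit rules of {L, T, Z} → Zc | c | cTT | cj | j | jT.
Z: inherits non-unit rules of {Z} → c | cTT.

S -> j | Tcc; L -> c | cj | cTT; T -> c | j | Zc | cj | jT | cTT; Z -> c | cTT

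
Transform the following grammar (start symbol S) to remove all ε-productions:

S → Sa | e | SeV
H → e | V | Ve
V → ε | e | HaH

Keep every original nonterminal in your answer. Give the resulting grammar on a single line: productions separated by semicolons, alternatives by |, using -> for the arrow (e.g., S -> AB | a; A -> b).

Nullable set: {H, V}.
S -> SeV: V nullable, giving Se | SeV.
H -> V: V nullable, giving V.
H -> Ve: V nullable, giving Ve | e.
Drop V -> ε.
V -> HaH: H, H nullable, giving Ha | HaH | a | aH.
Unchanged (no nullable symbols): S -> Sa; S -> e; H -> e; V -> e.

S -> e | Sa | Se | SeV; H -> V | e | Ve; V -> a | e | Ha | aH | HaH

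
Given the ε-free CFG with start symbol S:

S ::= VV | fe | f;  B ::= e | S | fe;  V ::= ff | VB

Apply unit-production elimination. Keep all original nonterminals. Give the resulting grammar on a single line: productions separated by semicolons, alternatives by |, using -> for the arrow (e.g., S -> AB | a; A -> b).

S -> f | VV | fe; B -> e | f | VV | fe; V -> VB | ff

Unit productions: B->S.
Unit pairs (A ⇒* B via units): (B,S).
S: inherits non-unit rules of {S} → VV | f | fe.
B: inherits non-unit rules of {B, S} → VV | e | f | fe.
V: inherits non-unit rules of {V} → VB | ff.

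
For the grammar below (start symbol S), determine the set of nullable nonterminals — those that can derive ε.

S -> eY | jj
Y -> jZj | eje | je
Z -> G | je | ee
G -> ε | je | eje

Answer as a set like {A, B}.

Directly nullable (have an ε-rule): {G}.
Z is nullable via Z -> G (every symbol on the right is already known nullable).
Not nullable: S, Y — each has a terminal in every rule's right-hand side or depends on a non-nullable symbol.

{G, Z}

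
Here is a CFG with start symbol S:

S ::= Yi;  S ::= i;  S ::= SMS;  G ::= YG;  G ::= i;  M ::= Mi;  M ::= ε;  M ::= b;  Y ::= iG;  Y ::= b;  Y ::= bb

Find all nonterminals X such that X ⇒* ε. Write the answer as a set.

{M}

Directly nullable (have an ε-rule): {M}.
Not nullable: G, S, Y — each has a terminal in every rule's right-hand side or depends on a non-nullable symbol.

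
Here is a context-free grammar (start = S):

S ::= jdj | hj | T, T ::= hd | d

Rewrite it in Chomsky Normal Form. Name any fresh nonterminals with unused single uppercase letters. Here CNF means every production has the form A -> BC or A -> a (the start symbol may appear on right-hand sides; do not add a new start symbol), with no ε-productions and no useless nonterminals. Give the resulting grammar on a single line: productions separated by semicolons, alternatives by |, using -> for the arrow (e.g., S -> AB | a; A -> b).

No ε-productions.
After unit-elimination: S -> d | hd | hj | jdj; T -> d | hd.
TERM: introduce B -> d, A -> h, C -> j and substitute in every rule of length ≥2.
BIN: S -> CBC becomes S -> CD, D -> BC.
Drop unreachable/unproductive: T.

S -> d | AB | AC | CD; A -> h; B -> d; C -> j; D -> BC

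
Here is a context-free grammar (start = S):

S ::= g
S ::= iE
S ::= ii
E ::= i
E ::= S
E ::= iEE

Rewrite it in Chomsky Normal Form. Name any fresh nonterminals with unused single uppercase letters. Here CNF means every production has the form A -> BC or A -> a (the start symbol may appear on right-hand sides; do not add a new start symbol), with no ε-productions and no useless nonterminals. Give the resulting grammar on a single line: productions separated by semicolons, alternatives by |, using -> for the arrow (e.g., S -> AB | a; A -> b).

No ε-productions.
After unit-elimination: S -> g | iE | ii; E -> g | i | iE | ii | iEE.
TERM: introduce A -> i and substitute in every rule of length ≥2.
BIN: E -> AEE becomes E -> AB, B -> EE.

S -> g | AA | AE; A -> i; B -> EE; E -> g | i | AA | AB | AE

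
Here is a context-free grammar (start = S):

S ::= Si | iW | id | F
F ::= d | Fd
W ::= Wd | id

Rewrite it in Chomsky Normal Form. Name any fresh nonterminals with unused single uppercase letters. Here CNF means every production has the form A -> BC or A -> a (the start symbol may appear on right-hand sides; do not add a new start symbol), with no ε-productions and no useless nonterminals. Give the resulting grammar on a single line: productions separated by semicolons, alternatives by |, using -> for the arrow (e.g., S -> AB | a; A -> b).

S -> d | BA | BW | FA | SB; A -> d; B -> i; F -> d | FA; W -> BA | WA

No ε-productions.
After unit-elimination: S -> d | Fd | Si | iW | id; F -> d | Fd; W -> Wd | id.
TERM: introduce A -> d, B -> i and substitute in every rule of length ≥2.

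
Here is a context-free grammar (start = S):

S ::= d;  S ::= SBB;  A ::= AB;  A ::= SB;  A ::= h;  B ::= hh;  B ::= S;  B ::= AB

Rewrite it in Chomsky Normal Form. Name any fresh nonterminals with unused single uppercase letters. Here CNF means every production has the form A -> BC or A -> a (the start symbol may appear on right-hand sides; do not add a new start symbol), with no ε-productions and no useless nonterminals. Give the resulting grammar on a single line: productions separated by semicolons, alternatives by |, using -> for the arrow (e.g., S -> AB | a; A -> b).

No ε-productions.
After unit-elimination: S -> d | SBB; A -> h | AB | SB; B -> d | AB | hh | SBB.
TERM: introduce C -> h and substitute in every rule of length ≥2.
BIN: B -> SBB becomes B -> SD, D -> BB; S -> SBB becomes S -> SE, E -> BB.

S -> d | SE; A -> h | AB | SB; B -> d | AB | CC | SD; C -> h; D -> BB; E -> BB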